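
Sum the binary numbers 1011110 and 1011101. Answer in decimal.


1011110 + 1011101 = 10111011 = 187

187


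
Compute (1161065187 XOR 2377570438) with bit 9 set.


Step 1: 1161065187 ^ 2377570438 = 3364006501
Step 2: 3364006501 | (1 << 9) = 3364006501 | 512 = 3364006501

3364006501


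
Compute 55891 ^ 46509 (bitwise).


0b1101101001010011 ^ 0b1011010110101101 = 0b110111111111110 = 28670

28670


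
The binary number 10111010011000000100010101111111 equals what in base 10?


10111010011000000100010101111111 in decimal = 3126871423

3126871423


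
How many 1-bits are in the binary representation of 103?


0b1100111 has 5 set bits

5


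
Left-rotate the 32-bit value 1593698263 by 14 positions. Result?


Rotate 0b1011110111111011110011111010111 left by 14 (32-bit) = 0b1111001111101011101011110111111 = 2046154687

2046154687


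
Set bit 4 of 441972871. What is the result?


441972871 | (1 << 4) = 441972871 | 16 = 441972887

441972887


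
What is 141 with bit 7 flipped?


141 ^ (1 << 7) = 141 ^ 128 = 13

13


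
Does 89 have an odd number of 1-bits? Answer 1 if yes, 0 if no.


0b1011001 has 4 ones => parity 0

0


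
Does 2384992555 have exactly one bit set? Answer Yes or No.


0b10001110001010000001100100101011. Multiple bits set => No

No


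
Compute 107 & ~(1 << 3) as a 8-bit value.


107 & ~(1 << 3) = 99

99


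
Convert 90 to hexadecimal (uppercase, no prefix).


90 = 5A hex

5A


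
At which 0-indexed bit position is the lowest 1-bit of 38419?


0b1001011000010011. Lowest set bit at position 0

0


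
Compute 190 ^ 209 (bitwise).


0b10111110 ^ 0b11010001 = 0b1101111 = 111

111


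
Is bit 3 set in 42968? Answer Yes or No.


0b1010011111011000, bit 3 = 1. Yes

Yes


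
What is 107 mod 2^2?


107 & 3 = 3

3


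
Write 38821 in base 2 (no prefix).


38821 = 1001011110100101 in binary

1001011110100101


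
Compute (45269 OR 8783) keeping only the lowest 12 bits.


Step 1: 45269 | 8783 = 45791
Step 2: 45791 & 4095 = 735

735


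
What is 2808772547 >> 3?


0b10100111011010100111011111000011 >> 3 = 0b10100111011010100111011111000 = 351096568

351096568


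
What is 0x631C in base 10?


631C hex = 25372 decimal

25372


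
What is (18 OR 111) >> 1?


Step 1: 18 | 111 = 127
Step 2: 127 >> 1 = 63

63


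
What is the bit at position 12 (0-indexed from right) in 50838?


0b1100011010010110, position 12 = 0

0


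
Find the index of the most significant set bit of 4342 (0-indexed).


0b1000011110110. Highest set bit at position 12

12


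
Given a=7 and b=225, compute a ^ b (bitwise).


7 ^ 225 = 230

230


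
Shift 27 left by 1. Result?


0b11011 << 1 = 0b110110 = 54

54


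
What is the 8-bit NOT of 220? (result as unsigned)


~0b11011100 = 0b100011 = 35 (8-bit unsigned)

35


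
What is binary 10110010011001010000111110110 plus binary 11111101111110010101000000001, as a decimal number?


10110010011001010000111110110 + 11111101111110010101000000001 = 110110000010111100101111110111 = 906742775

906742775


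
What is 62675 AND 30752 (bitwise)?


0b1111010011010011 & 0b111100000100000 = 0b111000000000000 = 28672

28672


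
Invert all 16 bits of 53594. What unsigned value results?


53594 ^ 65535 = 11941

11941


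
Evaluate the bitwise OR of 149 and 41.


0b10010101 | 0b101001 = 0b10111101 = 189

189


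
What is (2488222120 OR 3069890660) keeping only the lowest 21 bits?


Step 1: 2488222120 | 3069890660 = 3070218732
Step 2: 3070218732 & 2097151 = 2085356

2085356


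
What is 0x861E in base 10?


861E hex = 34334 decimal

34334


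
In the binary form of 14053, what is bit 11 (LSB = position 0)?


0b11011011100101, position 11 = 0

0


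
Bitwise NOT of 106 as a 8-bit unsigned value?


~0b1101010 = 0b10010101 = 149 (8-bit unsigned)

149


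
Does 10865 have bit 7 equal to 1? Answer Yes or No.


0b10101001110001, bit 7 = 0. No

No


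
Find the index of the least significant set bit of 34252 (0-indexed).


0b1000010111001100. Lowest set bit at position 2

2


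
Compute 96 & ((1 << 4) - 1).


96 & 15 = 0

0


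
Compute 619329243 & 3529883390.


0b100100111010100011011011011011 & 0b11010010011001011011111011111110 = 0b11000000011011011011010 = 6305498

6305498


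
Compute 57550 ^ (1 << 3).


57550 ^ (1 << 3) = 57550 ^ 8 = 57542

57542


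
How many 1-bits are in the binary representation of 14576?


0b11100011110000 has 7 set bits

7


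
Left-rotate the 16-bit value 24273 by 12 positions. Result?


Rotate 0b101111011010001 left by 12 (16-bit) = 0b1010111101101 = 5613

5613


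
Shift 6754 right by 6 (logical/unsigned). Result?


0b1101001100010 >> 6 = 0b1101001 = 105

105


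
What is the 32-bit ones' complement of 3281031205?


3281031205 ^ 4294967295 = 1013936090

1013936090


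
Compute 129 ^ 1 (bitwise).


0b10000001 ^ 0b1 = 0b10000000 = 128

128


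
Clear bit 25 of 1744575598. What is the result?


1744575598 & ~(1 << 25) = 1711021166

1711021166


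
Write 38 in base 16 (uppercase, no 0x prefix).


38 = 26 hex

26


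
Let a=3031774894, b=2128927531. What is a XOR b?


3031774894 ^ 2128927531 = 3394366853

3394366853


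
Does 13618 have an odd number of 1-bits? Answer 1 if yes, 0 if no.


0b11010100110010 has 7 ones => parity 1

1


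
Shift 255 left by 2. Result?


0b11111111 << 2 = 0b1111111100 = 1020

1020


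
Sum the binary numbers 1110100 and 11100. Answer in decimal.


1110100 + 11100 = 10010000 = 144

144


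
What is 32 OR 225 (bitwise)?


0b100000 | 0b11100001 = 0b11100001 = 225

225


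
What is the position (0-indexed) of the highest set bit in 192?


0b11000000. Highest set bit at position 7

7


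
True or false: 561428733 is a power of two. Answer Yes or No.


0b100001011101101011100011111101. Multiple bits set => No

No


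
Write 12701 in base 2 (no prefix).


12701 = 11000110011101 in binary

11000110011101


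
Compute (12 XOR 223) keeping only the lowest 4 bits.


Step 1: 12 ^ 223 = 211
Step 2: 211 & 15 = 3

3


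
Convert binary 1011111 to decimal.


1011111 in decimal = 95

95


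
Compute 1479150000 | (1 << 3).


1479150000 | (1 << 3) = 1479150000 | 8 = 1479150008

1479150008


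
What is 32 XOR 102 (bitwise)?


0b100000 ^ 0b1100110 = 0b1000110 = 70

70


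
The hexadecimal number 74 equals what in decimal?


74 hex = 116 decimal

116


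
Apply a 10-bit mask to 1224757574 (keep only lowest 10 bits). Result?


1224757574 & 1023 = 326

326


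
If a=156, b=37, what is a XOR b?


156 ^ 37 = 185

185


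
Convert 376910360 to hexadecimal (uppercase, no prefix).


376910360 = 16773218 hex

16773218


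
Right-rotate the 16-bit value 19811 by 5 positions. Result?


Rotate 0b100110101100011 right by 5 (16-bit) = 0b1101001101011 = 6763

6763


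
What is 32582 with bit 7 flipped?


32582 ^ (1 << 7) = 32582 ^ 128 = 32710

32710


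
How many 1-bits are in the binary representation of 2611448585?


0b10011011101001111000101100001001 has 16 set bits

16


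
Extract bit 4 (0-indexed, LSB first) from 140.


0b10001100, position 4 = 0

0


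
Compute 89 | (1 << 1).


89 | (1 << 1) = 89 | 2 = 91

91


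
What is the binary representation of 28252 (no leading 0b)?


28252 = 110111001011100 in binary

110111001011100


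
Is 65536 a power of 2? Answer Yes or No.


0b10000000000000000. Only one bit set => Yes

Yes


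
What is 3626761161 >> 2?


0b11011000001010111111101111001001 >> 2 = 0b110110000010101111111011110010 = 906690290

906690290


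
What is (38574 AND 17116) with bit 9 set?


Step 1: 38574 & 17116 = 652
Step 2: 652 | (1 << 9) = 652 | 512 = 652

652


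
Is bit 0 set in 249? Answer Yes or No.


0b11111001, bit 0 = 1. Yes

Yes


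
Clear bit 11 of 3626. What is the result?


3626 & ~(1 << 11) = 1578

1578


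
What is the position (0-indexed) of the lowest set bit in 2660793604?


0b10011110100110000111110100000100. Lowest set bit at position 2

2


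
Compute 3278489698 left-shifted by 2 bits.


0b11000011011010011100100001100010 << 2 = 0b1100001101101001110010000110001000 = 13113958792

13113958792


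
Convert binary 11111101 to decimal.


11111101 in decimal = 253

253


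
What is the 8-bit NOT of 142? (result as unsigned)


~0b10001110 = 0b1110001 = 113 (8-bit unsigned)

113


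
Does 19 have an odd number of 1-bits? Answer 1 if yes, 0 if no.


0b10011 has 3 ones => parity 1

1


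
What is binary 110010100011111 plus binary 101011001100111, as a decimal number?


110010100011111 + 101011001100111 = 1011101110000110 = 48006

48006


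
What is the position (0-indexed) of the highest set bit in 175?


0b10101111. Highest set bit at position 7

7


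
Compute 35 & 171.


0b100011 & 0b10101011 = 0b100011 = 35

35


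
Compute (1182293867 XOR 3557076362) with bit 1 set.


Step 1: 1182293867 ^ 3557076362 = 2457662177
Step 2: 2457662177 | (1 << 1) = 2457662177 | 2 = 2457662179

2457662179


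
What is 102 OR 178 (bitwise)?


0b1100110 | 0b10110010 = 0b11110110 = 246

246


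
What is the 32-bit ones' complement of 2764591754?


2764591754 ^ 4294967295 = 1530375541

1530375541


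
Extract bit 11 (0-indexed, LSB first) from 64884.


0b1111110101110100, position 11 = 1

1


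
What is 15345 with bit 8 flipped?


15345 ^ (1 << 8) = 15345 ^ 256 = 15089

15089


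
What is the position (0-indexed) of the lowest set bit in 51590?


0b1100100110000110. Lowest set bit at position 1

1


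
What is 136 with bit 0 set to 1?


136 | (1 << 0) = 136 | 1 = 137

137


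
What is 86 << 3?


0b1010110 << 3 = 0b1010110000 = 688

688


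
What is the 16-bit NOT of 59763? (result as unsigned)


~0b1110100101110011 = 0b1011010001100 = 5772 (16-bit unsigned)

5772


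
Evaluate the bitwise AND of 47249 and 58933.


0b1011100010010001 & 0b1110011000110101 = 0b1010000000010001 = 40977

40977


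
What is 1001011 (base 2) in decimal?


1001011 in decimal = 75

75


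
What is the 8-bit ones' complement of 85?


85 ^ 255 = 170

170


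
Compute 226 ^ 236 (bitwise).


0b11100010 ^ 0b11101100 = 0b1110 = 14

14


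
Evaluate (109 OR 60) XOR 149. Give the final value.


Step 1: 109 | 60 = 125
Step 2: 125 ^ 149 = 232

232


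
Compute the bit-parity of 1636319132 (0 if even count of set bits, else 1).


0b1100001100010000011111110011100 has 15 ones => parity 1

1


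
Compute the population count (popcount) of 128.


0b10000000 has 1 set bits

1


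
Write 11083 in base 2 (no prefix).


11083 = 10101101001011 in binary

10101101001011


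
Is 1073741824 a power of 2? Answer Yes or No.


0b1000000000000000000000000000000. Only one bit set => Yes

Yes


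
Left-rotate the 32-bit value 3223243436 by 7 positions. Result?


Rotate 0b11000000000111101100101010101100 left by 7 (32-bit) = 0b1111011001010101011001100000 = 258299488

258299488


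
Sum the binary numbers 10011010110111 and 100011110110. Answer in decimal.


10011010110111 + 100011110110 = 10111110101101 = 12205

12205


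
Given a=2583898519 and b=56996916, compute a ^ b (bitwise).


2583898519 ^ 56996916 = 2573639075

2573639075


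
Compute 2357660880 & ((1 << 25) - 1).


2357660880 & 33554431 = 8850640

8850640


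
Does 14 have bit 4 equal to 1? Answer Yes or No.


0b1110, bit 4 = 0. No

No


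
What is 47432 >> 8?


0b1011100101001000 >> 8 = 0b10111001 = 185

185


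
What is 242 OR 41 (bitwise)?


0b11110010 | 0b101001 = 0b11111011 = 251

251


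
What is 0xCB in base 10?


CB hex = 203 decimal

203


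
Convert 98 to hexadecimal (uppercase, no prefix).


98 = 62 hex

62


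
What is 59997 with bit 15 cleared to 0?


59997 & ~(1 << 15) = 27229

27229


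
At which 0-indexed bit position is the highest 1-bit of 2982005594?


0b10110001101111011100101101011010. Highest set bit at position 31

31


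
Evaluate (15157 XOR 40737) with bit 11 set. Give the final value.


Step 1: 15157 ^ 40737 = 42004
Step 2: 42004 | (1 << 11) = 42004 | 2048 = 44052

44052


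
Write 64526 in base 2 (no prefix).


64526 = 1111110000001110 in binary

1111110000001110


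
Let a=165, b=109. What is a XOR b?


165 ^ 109 = 200

200


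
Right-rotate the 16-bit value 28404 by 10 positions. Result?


Rotate 0b110111011110100 right by 10 (16-bit) = 0b1011110100011011 = 48411

48411


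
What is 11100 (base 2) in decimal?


11100 in decimal = 28

28


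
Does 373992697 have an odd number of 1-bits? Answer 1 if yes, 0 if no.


0b10110010010101010110011111001 has 16 ones => parity 0

0


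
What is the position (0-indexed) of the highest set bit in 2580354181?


0b10011001110011010001010010000101. Highest set bit at position 31

31


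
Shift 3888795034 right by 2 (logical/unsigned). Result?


0b11100111110010100100110110011010 >> 2 = 0b111001111100101001001101100110 = 972198758

972198758


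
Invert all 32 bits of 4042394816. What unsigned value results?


4042394816 ^ 4294967295 = 252572479

252572479


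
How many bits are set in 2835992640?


0b10101001000010011101000001000000 has 10 set bits

10


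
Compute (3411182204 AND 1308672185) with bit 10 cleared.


Step 1: 3411182204 & 1308672185 = 1241546808
Step 2: 1241546808 & ~(1 << 10) = 1241546808

1241546808


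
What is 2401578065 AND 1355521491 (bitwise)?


0b10001111001001010010110001010001 & 0b1010000110010111001110111010011 = 0b10000110001010001 = 68689

68689


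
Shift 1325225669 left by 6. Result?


0b1001110111111010101011011000101 << 6 = 0b1001110111111010101011011000101000000 = 84814442816

84814442816


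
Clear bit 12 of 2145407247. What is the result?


2145407247 & ~(1 << 12) = 2145403151

2145403151


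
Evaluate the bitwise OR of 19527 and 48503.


0b100110001000111 | 0b1011110101110111 = 0b1111110101110111 = 64887

64887


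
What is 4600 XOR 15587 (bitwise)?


0b1000111111000 ^ 0b11110011100011 = 0b10110100011011 = 11547

11547


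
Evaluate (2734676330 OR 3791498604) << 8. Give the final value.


Step 1: 2734676330 | 3791498604 = 3825204590
Step 2: 3825204590 << 8 = 979252375040

979252375040


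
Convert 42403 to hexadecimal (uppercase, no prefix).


42403 = A5A3 hex

A5A3


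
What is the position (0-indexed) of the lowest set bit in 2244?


0b100011000100. Lowest set bit at position 2

2


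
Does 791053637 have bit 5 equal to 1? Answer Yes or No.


0b101111001001101000010101000101, bit 5 = 0. No

No


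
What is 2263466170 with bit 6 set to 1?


2263466170 | (1 << 6) = 2263466170 | 64 = 2263466234

2263466234


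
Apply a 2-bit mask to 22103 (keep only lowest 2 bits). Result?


22103 & 3 = 3

3


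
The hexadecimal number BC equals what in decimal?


BC hex = 188 decimal

188


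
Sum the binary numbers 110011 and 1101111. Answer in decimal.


110011 + 1101111 = 10100010 = 162

162


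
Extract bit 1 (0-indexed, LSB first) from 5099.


0b1001111101011, position 1 = 1

1


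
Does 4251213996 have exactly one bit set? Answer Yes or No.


0b11111101011001000110000010101100. Multiple bits set => No

No


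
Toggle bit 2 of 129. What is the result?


129 ^ (1 << 2) = 129 ^ 4 = 133

133


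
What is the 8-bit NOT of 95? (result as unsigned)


~0b1011111 = 0b10100000 = 160 (8-bit unsigned)

160


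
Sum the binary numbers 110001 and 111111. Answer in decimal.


110001 + 111111 = 1110000 = 112

112


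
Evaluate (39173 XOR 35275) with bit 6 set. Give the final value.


Step 1: 39173 ^ 35275 = 4302
Step 2: 4302 | (1 << 6) = 4302 | 64 = 4302

4302


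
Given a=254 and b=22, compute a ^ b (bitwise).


254 ^ 22 = 232

232


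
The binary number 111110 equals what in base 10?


111110 in decimal = 62

62


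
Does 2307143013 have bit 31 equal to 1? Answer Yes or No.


0b10001001100001000011010101100101, bit 31 = 1. Yes

Yes


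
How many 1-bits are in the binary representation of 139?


0b10001011 has 4 set bits

4


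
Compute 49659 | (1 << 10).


49659 | (1 << 10) = 49659 | 1024 = 50683

50683


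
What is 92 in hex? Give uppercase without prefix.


92 = 5C hex

5C


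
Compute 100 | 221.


0b1100100 | 0b11011101 = 0b11111101 = 253

253


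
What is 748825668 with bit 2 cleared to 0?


748825668 & ~(1 << 2) = 748825664

748825664


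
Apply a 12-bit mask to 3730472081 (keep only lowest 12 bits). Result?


3730472081 & 4095 = 3217

3217


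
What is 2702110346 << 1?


0b10100001000011101110111010001010 << 1 = 0b101000010000111011101110100010100 = 5404220692

5404220692


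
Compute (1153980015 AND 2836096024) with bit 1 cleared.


Step 1: 1153980015 & 2836096024 = 541704
Step 2: 541704 & ~(1 << 1) = 541704

541704


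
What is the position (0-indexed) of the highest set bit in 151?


0b10010111. Highest set bit at position 7

7


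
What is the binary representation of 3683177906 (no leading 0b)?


3683177906 = 11011011100010001101010110110010 in binary

11011011100010001101010110110010


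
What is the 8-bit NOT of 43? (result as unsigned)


~0b101011 = 0b11010100 = 212 (8-bit unsigned)

212


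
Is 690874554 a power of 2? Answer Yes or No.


0b101001001011011110100010111010. Multiple bits set => No

No


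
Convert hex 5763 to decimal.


5763 hex = 22371 decimal

22371


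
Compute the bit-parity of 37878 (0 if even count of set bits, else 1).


0b1001001111110110 has 10 ones => parity 0

0


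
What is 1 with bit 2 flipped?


1 ^ (1 << 2) = 1 ^ 4 = 5

5


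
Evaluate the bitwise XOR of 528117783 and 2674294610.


0b11111011110100111000000010111 ^ 0b10011111011001100111111101010010 = 0b10000000000111000000111101000101 = 2149322565

2149322565


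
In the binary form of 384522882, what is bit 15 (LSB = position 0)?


0b10110111010110101101010000010, position 15 = 0

0


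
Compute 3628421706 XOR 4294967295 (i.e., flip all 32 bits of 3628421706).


3628421706 ^ 4294967295 = 666545589

666545589


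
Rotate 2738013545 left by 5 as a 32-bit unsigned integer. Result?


Rotate 0b10100011001100101100010101101001 left by 5 (32-bit) = 0b1100110010110001010110100110100 = 1717087540

1717087540


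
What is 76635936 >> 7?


0b100100100010101111100100000 >> 7 = 0b10010010001010111110 = 598718

598718


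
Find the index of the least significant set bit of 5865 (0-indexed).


0b1011011101001. Lowest set bit at position 0

0


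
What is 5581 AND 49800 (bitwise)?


0b1010111001101 & 0b1100001010001000 = 0b10001000 = 136

136


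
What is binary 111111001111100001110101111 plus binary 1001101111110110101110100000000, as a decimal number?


111111001111100001110101111 + 1001101111110110101110100000000 = 1010101111000110010000010101111 = 1440948399

1440948399


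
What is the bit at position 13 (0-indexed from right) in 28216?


0b110111000111000, position 13 = 1

1


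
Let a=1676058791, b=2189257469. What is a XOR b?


1676058791 ^ 2189257469 = 3785083482

3785083482


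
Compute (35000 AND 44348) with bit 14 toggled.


Step 1: 35000 & 44348 = 34872
Step 2: 34872 ^ (1 << 14) = 34872 ^ 16384 = 51256

51256


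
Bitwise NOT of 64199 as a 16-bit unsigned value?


~0b1111101011000111 = 0b10100111000 = 1336 (16-bit unsigned)

1336


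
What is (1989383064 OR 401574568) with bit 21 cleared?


Step 1: 1989383064 | 401574568 = 2013240248
Step 2: 2013240248 & ~(1 << 21) = 2011143096

2011143096


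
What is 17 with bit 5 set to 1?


17 | (1 << 5) = 17 | 32 = 49

49


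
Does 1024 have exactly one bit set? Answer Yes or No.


0b10000000000. Only one bit set => Yes

Yes


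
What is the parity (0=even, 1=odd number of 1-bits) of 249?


0b11111001 has 6 ones => parity 0

0


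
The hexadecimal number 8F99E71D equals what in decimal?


8F99E71D hex = 2409228061 decimal

2409228061


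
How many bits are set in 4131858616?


0b11110110010001110010100010111000 has 16 set bits

16


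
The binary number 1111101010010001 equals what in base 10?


1111101010010001 in decimal = 64145

64145


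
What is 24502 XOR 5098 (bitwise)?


0b101111110110110 ^ 0b1001111101010 = 0b100110001011100 = 19548

19548


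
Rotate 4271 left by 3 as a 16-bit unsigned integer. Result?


Rotate 0b1000010101111 left by 3 (16-bit) = 0b1000010101111000 = 34168

34168


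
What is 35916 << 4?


0b1000110001001100 << 4 = 0b10001100010011000000 = 574656

574656


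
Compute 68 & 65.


0b1000100 & 0b1000001 = 0b1000000 = 64

64


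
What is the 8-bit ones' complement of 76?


76 ^ 255 = 179

179


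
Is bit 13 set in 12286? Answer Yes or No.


0b10111111111110, bit 13 = 1. Yes

Yes


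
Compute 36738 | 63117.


0b1000111110000010 | 0b1111011010001101 = 0b1111111110001111 = 65423

65423


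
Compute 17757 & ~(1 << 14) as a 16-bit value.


17757 & ~(1 << 14) = 1373

1373


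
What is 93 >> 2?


0b1011101 >> 2 = 0b10111 = 23

23


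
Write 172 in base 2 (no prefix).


172 = 10101100 in binary

10101100


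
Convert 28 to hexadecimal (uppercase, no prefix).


28 = 1C hex

1C


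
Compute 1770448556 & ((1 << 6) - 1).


1770448556 & 63 = 44

44


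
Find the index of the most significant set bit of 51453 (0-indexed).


0b1100100011111101. Highest set bit at position 15

15


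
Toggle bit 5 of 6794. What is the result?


6794 ^ (1 << 5) = 6794 ^ 32 = 6826

6826


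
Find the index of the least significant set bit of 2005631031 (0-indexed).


0b1110111100010111000000000110111. Lowest set bit at position 0

0


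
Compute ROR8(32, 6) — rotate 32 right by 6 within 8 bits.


Rotate 0b100000 right by 6 (8-bit) = 0b10000000 = 128

128


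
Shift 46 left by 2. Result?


0b101110 << 2 = 0b10111000 = 184

184


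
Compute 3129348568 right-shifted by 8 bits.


0b10111010100001100001000111011000 >> 8 = 0b101110101000011000010001 = 12224017

12224017


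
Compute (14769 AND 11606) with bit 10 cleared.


Step 1: 14769 & 11606 = 10512
Step 2: 10512 & ~(1 << 10) = 10512

10512


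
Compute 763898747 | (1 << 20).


763898747 | (1 << 20) = 763898747 | 1048576 = 764947323

764947323


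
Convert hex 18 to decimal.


18 hex = 24 decimal

24


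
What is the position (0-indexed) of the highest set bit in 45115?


0b1011000000111011. Highest set bit at position 15

15


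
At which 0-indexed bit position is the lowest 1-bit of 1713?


0b11010110001. Lowest set bit at position 0

0


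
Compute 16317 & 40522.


0b11111110111101 & 0b1001111001001010 = 0b1111000001000 = 7688

7688


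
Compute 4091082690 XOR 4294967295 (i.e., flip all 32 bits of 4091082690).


4091082690 ^ 4294967295 = 203884605

203884605


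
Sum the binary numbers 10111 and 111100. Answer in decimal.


10111 + 111100 = 1010011 = 83

83


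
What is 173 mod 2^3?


173 & 7 = 5

5


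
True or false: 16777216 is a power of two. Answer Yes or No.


0b1000000000000000000000000. Only one bit set => Yes

Yes


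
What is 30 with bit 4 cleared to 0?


30 & ~(1 << 4) = 14

14


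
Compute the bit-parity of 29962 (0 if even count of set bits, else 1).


0b111010100001010 has 7 ones => parity 1

1


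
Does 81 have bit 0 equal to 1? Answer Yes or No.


0b1010001, bit 0 = 1. Yes

Yes


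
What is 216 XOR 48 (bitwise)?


0b11011000 ^ 0b110000 = 0b11101000 = 232

232


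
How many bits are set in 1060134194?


0b111111001100000101110100110010 has 16 set bits

16


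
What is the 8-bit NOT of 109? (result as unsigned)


~0b1101101 = 0b10010010 = 146 (8-bit unsigned)

146


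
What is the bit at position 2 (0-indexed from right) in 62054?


0b1111001001100110, position 2 = 1

1


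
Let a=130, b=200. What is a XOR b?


130 ^ 200 = 74

74


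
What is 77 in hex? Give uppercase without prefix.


77 = 4D hex

4D


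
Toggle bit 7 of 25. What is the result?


25 ^ (1 << 7) = 25 ^ 128 = 153

153


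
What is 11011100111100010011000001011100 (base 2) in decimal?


11011100111100010011000001011100 in decimal = 3706794076

3706794076


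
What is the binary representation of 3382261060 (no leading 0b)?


3382261060 = 11001001100110010011010101000100 in binary

11001001100110010011010101000100


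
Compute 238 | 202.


0b11101110 | 0b11001010 = 0b11101110 = 238

238


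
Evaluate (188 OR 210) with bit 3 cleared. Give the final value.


Step 1: 188 | 210 = 254
Step 2: 254 & ~(1 << 3) = 246

246


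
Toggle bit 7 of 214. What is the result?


214 ^ (1 << 7) = 214 ^ 128 = 86

86


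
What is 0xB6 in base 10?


B6 hex = 182 decimal

182


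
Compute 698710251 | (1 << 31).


698710251 | (1 << 31) = 698710251 | 2147483648 = 2846193899

2846193899


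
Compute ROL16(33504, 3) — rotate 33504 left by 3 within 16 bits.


Rotate 0b1000001011100000 left by 3 (16-bit) = 0b1011100000100 = 5892

5892


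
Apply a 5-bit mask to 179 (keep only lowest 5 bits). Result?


179 & 31 = 19

19


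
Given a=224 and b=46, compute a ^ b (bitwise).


224 ^ 46 = 206

206


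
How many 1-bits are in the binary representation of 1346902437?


0b1010000010010000001100110100101 has 11 set bits

11


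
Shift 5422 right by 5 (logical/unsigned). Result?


0b1010100101110 >> 5 = 0b10101001 = 169

169


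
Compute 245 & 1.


0b11110101 & 0b1 = 0b1 = 1

1


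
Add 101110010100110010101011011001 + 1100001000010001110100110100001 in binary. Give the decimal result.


101110010100110010101011011001 + 1100001000010001110100110100001 = 10001111010111000001010001111010 = 2405176442

2405176442


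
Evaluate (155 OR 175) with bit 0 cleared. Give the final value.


Step 1: 155 | 175 = 191
Step 2: 191 & ~(1 << 0) = 190

190


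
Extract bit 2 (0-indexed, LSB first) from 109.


0b1101101, position 2 = 1

1


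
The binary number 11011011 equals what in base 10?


11011011 in decimal = 219

219


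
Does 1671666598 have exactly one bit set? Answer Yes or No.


0b1100011101000111001101110100110. Multiple bits set => No

No


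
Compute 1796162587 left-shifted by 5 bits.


0b1101011000011110100010000011011 << 5 = 0b110101100001111010001000001101100000 = 57477202784

57477202784


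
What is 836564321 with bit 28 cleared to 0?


836564321 & ~(1 << 28) = 568128865

568128865


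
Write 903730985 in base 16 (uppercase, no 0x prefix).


903730985 = 35DDD729 hex

35DDD729


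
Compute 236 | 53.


0b11101100 | 0b110101 = 0b11111101 = 253

253


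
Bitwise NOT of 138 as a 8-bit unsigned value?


~0b10001010 = 0b1110101 = 117 (8-bit unsigned)

117


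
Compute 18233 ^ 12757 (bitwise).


0b100011100111001 ^ 0b11000111010101 = 0b111011011101100 = 30444

30444


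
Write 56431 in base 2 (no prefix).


56431 = 1101110001101111 in binary

1101110001101111


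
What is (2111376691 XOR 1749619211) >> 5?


Step 1: 2111376691 ^ 1749619211 = 361766712
Step 2: 361766712 >> 5 = 11305209

11305209


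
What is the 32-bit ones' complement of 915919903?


915919903 ^ 4294967295 = 3379047392

3379047392


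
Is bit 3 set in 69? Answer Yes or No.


0b1000101, bit 3 = 0. No

No


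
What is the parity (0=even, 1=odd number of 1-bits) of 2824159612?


0b10101000010101010100000101111100 has 14 ones => parity 0

0


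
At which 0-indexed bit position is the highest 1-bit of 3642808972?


0b11011001001000001101101010001100. Highest set bit at position 31

31


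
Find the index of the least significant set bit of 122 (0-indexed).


0b1111010. Lowest set bit at position 1

1


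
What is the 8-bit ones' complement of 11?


11 ^ 255 = 244

244


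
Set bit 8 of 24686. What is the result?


24686 | (1 << 8) = 24686 | 256 = 24942

24942


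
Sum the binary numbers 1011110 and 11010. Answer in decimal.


1011110 + 11010 = 1111000 = 120

120


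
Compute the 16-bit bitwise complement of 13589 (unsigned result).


~0b11010100010101 = 0b1100101011101010 = 51946 (16-bit unsigned)

51946


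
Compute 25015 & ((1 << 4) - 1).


25015 & 15 = 7

7


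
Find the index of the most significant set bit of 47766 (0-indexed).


0b1011101010010110. Highest set bit at position 15

15


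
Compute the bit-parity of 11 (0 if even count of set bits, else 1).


0b1011 has 3 ones => parity 1

1


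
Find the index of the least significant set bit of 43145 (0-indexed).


0b1010100010001001. Lowest set bit at position 0

0


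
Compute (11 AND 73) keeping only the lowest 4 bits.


Step 1: 11 & 73 = 9
Step 2: 9 & 15 = 9

9


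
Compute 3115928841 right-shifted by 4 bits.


0b10111001101110010100110100001001 >> 4 = 0b1011100110111001010011010000 = 194745552

194745552


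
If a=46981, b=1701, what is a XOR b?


46981 ^ 1701 = 45344

45344


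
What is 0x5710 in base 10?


5710 hex = 22288 decimal

22288


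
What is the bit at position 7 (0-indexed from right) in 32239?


0b111110111101111, position 7 = 1

1


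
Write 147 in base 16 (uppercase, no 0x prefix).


147 = 93 hex

93


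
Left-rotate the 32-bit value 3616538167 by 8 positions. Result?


Rotate 0b11010111100011111111111000110111 left by 8 (32-bit) = 0b10001111111111100011011111010111 = 2415802327

2415802327


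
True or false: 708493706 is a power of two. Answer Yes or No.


0b101010001110101100000110001010. Multiple bits set => No

No


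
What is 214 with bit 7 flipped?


214 ^ (1 << 7) = 214 ^ 128 = 86

86


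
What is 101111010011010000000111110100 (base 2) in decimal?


101111010011010000000111110100 in decimal = 793575924

793575924


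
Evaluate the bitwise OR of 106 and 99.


0b1101010 | 0b1100011 = 0b1101011 = 107

107


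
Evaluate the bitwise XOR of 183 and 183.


0b10110111 ^ 0b10110111 = 0b0 = 0

0


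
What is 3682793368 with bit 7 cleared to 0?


3682793368 & ~(1 << 7) = 3682793240

3682793240


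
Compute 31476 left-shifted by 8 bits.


0b111101011110100 << 8 = 0b11110101111010000000000 = 8057856

8057856


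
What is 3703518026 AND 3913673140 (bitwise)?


0b11011100101111110011001101001010 & 0b11101001010001011110100110110100 = 0b11001000000001010010000100000000 = 3355779328

3355779328


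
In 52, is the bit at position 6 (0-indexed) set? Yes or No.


0b110100, bit 6 = 0. No

No


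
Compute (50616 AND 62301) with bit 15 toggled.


Step 1: 50616 & 62301 = 49432
Step 2: 49432 ^ (1 << 15) = 49432 ^ 32768 = 16664

16664


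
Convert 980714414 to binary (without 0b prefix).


980714414 = 111010011101001000001110101110 in binary

111010011101001000001110101110


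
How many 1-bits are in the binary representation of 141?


0b10001101 has 4 set bits

4


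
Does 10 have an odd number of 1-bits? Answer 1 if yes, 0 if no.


0b1010 has 2 ones => parity 0

0


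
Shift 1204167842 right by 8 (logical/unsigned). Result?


0b1000111110001100010010010100010 >> 8 = 0b10001111100011000100100 = 4703780

4703780


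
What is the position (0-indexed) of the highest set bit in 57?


0b111001. Highest set bit at position 5

5


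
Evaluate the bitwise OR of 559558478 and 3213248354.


0b100001010110100010111101001110 | 0b10111111100001100100011101100010 = 0b10111111110111100110111101101110 = 3219025774

3219025774


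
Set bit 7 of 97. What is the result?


97 | (1 << 7) = 97 | 128 = 225

225


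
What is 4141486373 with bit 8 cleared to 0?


4141486373 & ~(1 << 8) = 4141486117

4141486117


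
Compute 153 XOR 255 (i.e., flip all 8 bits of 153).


153 ^ 255 = 102

102


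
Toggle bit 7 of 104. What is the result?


104 ^ (1 << 7) = 104 ^ 128 = 232

232


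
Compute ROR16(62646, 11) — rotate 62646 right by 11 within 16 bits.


Rotate 0b1111010010110110 right by 11 (16-bit) = 0b1001011011011110 = 38622

38622


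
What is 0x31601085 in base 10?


31601085 hex = 828379269 decimal

828379269


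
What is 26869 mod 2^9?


26869 & 511 = 245

245


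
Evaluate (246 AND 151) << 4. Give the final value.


Step 1: 246 & 151 = 150
Step 2: 150 << 4 = 2400

2400


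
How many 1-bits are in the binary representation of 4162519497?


0b11111000000110110000000111001001 has 14 set bits

14


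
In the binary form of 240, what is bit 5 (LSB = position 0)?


0b11110000, position 5 = 1

1


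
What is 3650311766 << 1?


0b11011001100100110101011001010110 << 1 = 0b110110011001001101010110010101100 = 7300623532

7300623532


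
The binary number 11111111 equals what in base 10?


11111111 in decimal = 255

255


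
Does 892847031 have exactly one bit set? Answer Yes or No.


0b110101001101111100001110110111. Multiple bits set => No

No


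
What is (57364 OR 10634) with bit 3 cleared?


Step 1: 57364 | 10634 = 59806
Step 2: 59806 & ~(1 << 3) = 59798

59798


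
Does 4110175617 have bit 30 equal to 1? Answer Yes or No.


0b11110100111111000100110110000001, bit 30 = 1. Yes

Yes


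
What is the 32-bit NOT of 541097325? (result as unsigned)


~0b100000010000000111110101101101 = 0b11011111101111111000001010010010 = 3753869970 (32-bit unsigned)

3753869970


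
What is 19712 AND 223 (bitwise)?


0b100110100000000 & 0b11011111 = 0b0 = 0

0


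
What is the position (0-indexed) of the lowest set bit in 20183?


0b100111011010111. Lowest set bit at position 0

0


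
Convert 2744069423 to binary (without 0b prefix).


2744069423 = 10100011100011110010110100101111 in binary

10100011100011110010110100101111


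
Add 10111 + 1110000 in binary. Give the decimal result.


10111 + 1110000 = 10000111 = 135

135


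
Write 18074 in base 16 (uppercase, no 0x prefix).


18074 = 469A hex

469A


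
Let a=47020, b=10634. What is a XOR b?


47020 ^ 10634 = 40486

40486


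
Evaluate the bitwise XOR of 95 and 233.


0b1011111 ^ 0b11101001 = 0b10110110 = 182

182


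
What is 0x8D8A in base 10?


8D8A hex = 36234 decimal

36234


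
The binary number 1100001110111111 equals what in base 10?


1100001110111111 in decimal = 50111

50111


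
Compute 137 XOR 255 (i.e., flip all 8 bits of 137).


137 ^ 255 = 118

118


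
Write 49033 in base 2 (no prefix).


49033 = 1011111110001001 in binary

1011111110001001


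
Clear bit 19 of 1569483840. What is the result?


1569483840 & ~(1 << 19) = 1568959552

1568959552


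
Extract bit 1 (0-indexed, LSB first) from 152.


0b10011000, position 1 = 0

0


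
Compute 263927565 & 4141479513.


0b1111101110110011011100001101 & 0b11110110110110011111011001011001 = 0b110100110010011011000001001 = 110704137

110704137


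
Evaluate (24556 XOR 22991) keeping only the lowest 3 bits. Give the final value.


Step 1: 24556 ^ 22991 = 1571
Step 2: 1571 & 7 = 3

3


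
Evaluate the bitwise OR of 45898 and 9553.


0b1011001101001010 | 0b10010101010001 = 0b1011011101011011 = 46939

46939


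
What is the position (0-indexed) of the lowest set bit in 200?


0b11001000. Lowest set bit at position 3

3


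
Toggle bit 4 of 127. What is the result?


127 ^ (1 << 4) = 127 ^ 16 = 111

111


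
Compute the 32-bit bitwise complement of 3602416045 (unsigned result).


~0b11010110101110001000000110101101 = 0b101001010001110111111001010010 = 692551250 (32-bit unsigned)

692551250


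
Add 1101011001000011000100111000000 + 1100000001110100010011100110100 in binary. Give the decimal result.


1101011001000011000100111000000 + 1100000001110100010011100110100 = 11001011010110111011000011110100 = 3411783924

3411783924


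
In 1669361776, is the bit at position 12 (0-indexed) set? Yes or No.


0b1100011100000000111000001110000, bit 12 = 1. Yes

Yes


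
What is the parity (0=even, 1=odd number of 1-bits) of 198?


0b11000110 has 4 ones => parity 0

0


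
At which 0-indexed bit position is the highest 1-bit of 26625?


0b110100000000001. Highest set bit at position 14

14


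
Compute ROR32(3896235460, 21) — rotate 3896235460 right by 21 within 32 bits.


Rotate 0b11101000001110111101010111000100 right by 21 (32-bit) = 0b11011110101011100010011101000001 = 3735955265

3735955265


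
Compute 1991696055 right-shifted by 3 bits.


0b1110110101101101101111010110111 >> 3 = 0b1110110101101101101111010110 = 248962006

248962006


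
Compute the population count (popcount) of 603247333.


0b100011111101001101001011100101 has 17 set bits

17


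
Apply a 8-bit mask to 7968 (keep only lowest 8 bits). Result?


7968 & 255 = 32

32


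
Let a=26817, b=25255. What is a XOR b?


26817 ^ 25255 = 2662

2662


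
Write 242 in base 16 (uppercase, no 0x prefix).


242 = F2 hex

F2


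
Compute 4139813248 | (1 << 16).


4139813248 | (1 << 16) = 4139813248 | 65536 = 4139878784

4139878784


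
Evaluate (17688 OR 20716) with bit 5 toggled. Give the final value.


Step 1: 17688 | 20716 = 22012
Step 2: 22012 ^ (1 << 5) = 22012 ^ 32 = 21980

21980


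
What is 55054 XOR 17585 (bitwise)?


0b1101011100001110 ^ 0b100010010110001 = 0b1001001110111111 = 37823

37823


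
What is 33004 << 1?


0b1000000011101100 << 1 = 0b10000000111011000 = 66008

66008


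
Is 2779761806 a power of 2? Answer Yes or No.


0b10100101101011111100110010001110. Multiple bits set => No

No


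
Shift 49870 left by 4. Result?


0b1100001011001110 << 4 = 0b11000010110011100000 = 797920

797920


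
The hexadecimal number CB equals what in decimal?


CB hex = 203 decimal

203


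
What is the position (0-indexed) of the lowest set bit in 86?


0b1010110. Lowest set bit at position 1

1


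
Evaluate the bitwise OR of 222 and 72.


0b11011110 | 0b1001000 = 0b11011110 = 222

222


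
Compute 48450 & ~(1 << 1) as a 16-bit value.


48450 & ~(1 << 1) = 48448

48448


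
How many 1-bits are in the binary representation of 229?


0b11100101 has 5 set bits

5


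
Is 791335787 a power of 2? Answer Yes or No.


0b101111001010101101001101101011. Multiple bits set => No

No


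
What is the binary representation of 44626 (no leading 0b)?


44626 = 1010111001010010 in binary

1010111001010010


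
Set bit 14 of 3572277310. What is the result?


3572277310 | (1 << 14) = 3572277310 | 16384 = 3572293694

3572293694
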